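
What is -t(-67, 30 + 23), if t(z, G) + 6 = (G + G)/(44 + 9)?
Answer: 4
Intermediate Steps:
t(z, G) = -6 + 2*G/53 (t(z, G) = -6 + (G + G)/(44 + 9) = -6 + (2*G)/53 = -6 + (2*G)*(1/53) = -6 + 2*G/53)
-t(-67, 30 + 23) = -(-6 + 2*(30 + 23)/53) = -(-6 + (2/53)*53) = -(-6 + 2) = -1*(-4) = 4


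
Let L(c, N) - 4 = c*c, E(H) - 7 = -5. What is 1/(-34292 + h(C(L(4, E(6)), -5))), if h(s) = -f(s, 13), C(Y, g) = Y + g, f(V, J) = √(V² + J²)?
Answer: -17146/587970435 + √394/1175940870 ≈ -2.9144e-5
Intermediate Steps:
E(H) = 2 (E(H) = 7 - 5 = 2)
L(c, N) = 4 + c² (L(c, N) = 4 + c*c = 4 + c²)
f(V, J) = √(J² + V²)
h(s) = -√(169 + s²) (h(s) = -√(13² + s²) = -√(169 + s²))
1/(-34292 + h(C(L(4, E(6)), -5))) = 1/(-34292 - √(169 + ((4 + 4²) - 5)²)) = 1/(-34292 - √(169 + ((4 + 16) - 5)²)) = 1/(-34292 - √(169 + (20 - 5)²)) = 1/(-34292 - √(169 + 15²)) = 1/(-34292 - √(169 + 225)) = 1/(-34292 - √394)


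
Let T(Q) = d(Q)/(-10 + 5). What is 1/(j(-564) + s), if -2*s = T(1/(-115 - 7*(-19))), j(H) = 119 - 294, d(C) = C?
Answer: -180/31499 ≈ -0.0057145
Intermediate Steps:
j(H) = -175
T(Q) = -Q/5 (T(Q) = Q/(-10 + 5) = Q/(-5) = -Q/5)
s = 1/180 (s = -(-1)/(10*(-115 - 7*(-19))) = -(-1)/(10*(-115 + 133)) = -(-1)/(10*18) = -½*(-1/90) = 1/180 ≈ 0.0055556)
1/(j(-564) + s) = 1/(-175 + 1/180) = 1/(-31499/180) = -180/31499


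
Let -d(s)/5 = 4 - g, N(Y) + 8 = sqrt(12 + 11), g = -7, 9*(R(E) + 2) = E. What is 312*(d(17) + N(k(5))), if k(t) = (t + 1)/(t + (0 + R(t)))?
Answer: -19656 + 312*sqrt(23) ≈ -18160.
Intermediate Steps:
R(E) = -2 + E/9
k(t) = (1 + t)/(-2 + 10*t/9) (k(t) = (t + 1)/(t + (0 + (-2 + t/9))) = (1 + t)/(t + (-2 + t/9)) = (1 + t)/(-2 + 10*t/9))
N(Y) = -8 + sqrt(23) (N(Y) = -8 + sqrt(12 + 11) = -8 + sqrt(23))
d(s) = -55 (d(s) = -5*(4 - 1*(-7)) = -5*(4 + 7) = -5*11 = -55)
312*(d(17) + N(k(5))) = 312*(-55 + (-8 + sqrt(23))) = 312*(-63 + sqrt(23)) = -19656 + 312*sqrt(23)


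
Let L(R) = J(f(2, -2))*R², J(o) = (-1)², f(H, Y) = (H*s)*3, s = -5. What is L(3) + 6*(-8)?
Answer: -39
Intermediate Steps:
f(H, Y) = -15*H (f(H, Y) = (H*(-5))*3 = -5*H*3 = -15*H)
J(o) = 1
L(R) = R² (L(R) = 1*R² = R²)
L(3) + 6*(-8) = 3² + 6*(-8) = 9 - 48 = -39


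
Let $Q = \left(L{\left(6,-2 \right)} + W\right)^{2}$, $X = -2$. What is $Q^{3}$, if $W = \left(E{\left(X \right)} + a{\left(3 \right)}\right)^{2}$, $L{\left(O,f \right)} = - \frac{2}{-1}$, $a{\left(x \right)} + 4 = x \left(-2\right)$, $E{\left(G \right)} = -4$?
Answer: $60254729561664$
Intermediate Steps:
$a{\left(x \right)} = -4 - 2 x$ ($a{\left(x \right)} = -4 + x \left(-2\right) = -4 - 2 x$)
$L{\left(O,f \right)} = 2$ ($L{\left(O,f \right)} = \left(-2\right) \left(-1\right) = 2$)
$W = 196$ ($W = \left(-4 - 10\right)^{2} = \left(-14\right)^{2} = 196$)
$Q = 39204$ ($Q = \left(2 + 196\right)^{2} = 198^{2} = 39204$)
$Q^{3} = 39204^{3} = 60254729561664$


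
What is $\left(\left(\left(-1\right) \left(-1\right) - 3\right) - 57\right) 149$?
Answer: $-8791$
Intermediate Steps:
$\left(\left(\left(-1\right) \left(-1\right) - 3\right) - 57\right) 149 = \left(\left(1 - 3\right) - 57\right) 149 = \left(-2 - 57\right) 149 = \left(-59\right) 149 = -8791$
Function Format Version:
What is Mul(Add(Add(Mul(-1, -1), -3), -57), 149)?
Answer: -8791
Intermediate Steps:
Mul(Add(Add(Mul(-1, -1), -3), -57), 149) = Mul(Add(Add(1, -3), -57), 149) = Mul(Add(-2, -57), 149) = Mul(-59, 149) = -8791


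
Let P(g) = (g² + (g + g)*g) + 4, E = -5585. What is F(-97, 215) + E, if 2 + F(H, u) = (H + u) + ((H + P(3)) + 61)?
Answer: -5474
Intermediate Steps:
P(g) = 4 + 3*g² (P(g) = (g² + (2*g)*g) + 4 = (g² + 2*g²) + 4 = 3*g² + 4 = 4 + 3*g²)
F(H, u) = 90 + u + 2*H (F(H, u) = -2 + ((H + u) + ((H + (4 + 3*3²)) + 61)) = -2 + ((H + u) + ((H + (4 + 3*9)) + 61)) = -2 + ((H + u) + ((H + (4 + 27)) + 61)) = -2 + ((H + u) + ((H + 31) + 61)) = -2 + ((H + u) + ((31 + H) + 61)) = -2 + ((H + u) + (92 + H)) = -2 + (92 + u + 2*H) = 90 + u + 2*H)
F(-97, 215) + E = (90 + 215 + 2*(-97)) - 5585 = (90 + 215 - 194) - 5585 = 111 - 5585 = -5474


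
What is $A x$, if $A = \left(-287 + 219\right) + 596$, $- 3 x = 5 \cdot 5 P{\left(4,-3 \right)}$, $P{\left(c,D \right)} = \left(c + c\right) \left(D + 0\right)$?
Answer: $105600$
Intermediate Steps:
$P{\left(c,D \right)} = 2 D c$ ($P{\left(c,D \right)} = 2 c D = 2 D c$)
$x = 200$ ($x = - \frac{5 \cdot 5 \cdot 2 \left(-3\right) 4}{3} = - \frac{25 \left(-24\right)}{3} = \left(- \frac{1}{3}\right) \left(-600\right) = 200$)
$A = 528$ ($A = -68 + 596 = 528$)
$A x = 528 \cdot 200 = 105600$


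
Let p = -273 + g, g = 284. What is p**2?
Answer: 121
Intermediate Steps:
p = 11 (p = -273 + 284 = 11)
p**2 = 11**2 = 121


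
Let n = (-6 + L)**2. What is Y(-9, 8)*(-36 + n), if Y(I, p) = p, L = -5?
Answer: 680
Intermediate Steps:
n = 121 (n = (-6 - 5)**2 = (-11)**2 = 121)
Y(-9, 8)*(-36 + n) = 8*(-36 + 121) = 8*85 = 680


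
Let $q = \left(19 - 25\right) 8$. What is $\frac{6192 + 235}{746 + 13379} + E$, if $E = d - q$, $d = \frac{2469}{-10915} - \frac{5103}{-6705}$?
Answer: $\frac{225078928009}{4594396375} \approx 48.99$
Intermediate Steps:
$d = \frac{173976}{325267}$ ($d = 2469 \left(- \frac{1}{10915}\right) - - \frac{567}{745} = - \frac{2469}{10915} + \frac{567}{745} = \frac{173976}{325267} \approx 0.53487$)
$q = -48$ ($q = \left(-6\right) 8 = -48$)
$E = \frac{15786792}{325267}$ ($E = \frac{173976}{325267} - -48 = \frac{173976}{325267} + 48 = \frac{15786792}{325267} \approx 48.535$)
$\frac{6192 + 235}{746 + 13379} + E = \frac{6192 + 235}{746 + 13379} + \frac{15786792}{325267} = \frac{6427}{14125} + \frac{15786792}{325267} = \frac{225078928009}{4594396375}$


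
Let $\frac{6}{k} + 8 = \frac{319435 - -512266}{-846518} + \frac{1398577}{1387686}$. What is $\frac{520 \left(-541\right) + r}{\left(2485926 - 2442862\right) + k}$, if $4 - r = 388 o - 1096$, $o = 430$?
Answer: $- \frac{523497684409789380}{50426140585138261} \approx -10.381$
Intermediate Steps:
$k = - \frac{881025883011}{1170978580973}$ ($k = \frac{6}{-8 + \left(\frac{319435 - -512266}{-846518} + \frac{1398577}{1387686}\right)} = \frac{6}{-8 + \left(\left(319435 + 512266\right) \left(- \frac{1}{846518}\right) + 1398577 \cdot \frac{1}{1387686}\right)} = \frac{6}{-8 + \left(831701 \left(- \frac{1}{846518}\right) + \frac{1398577}{1387686}\right)} = \frac{6}{-8 + \left(- \frac{831701}{846518} + \frac{1398577}{1387686}\right)} = \frac{6}{-8 + \frac{7445192750}{293675294337}} = \frac{6}{- \frac{2341957161946}{293675294337}} = 6 \left(- \frac{293675294337}{2341957161946}\right) = - \frac{881025883011}{1170978580973} \approx -0.75238$)
$r = -165740$ ($r = 4 - \left(388 \cdot 430 - 1096\right) = 4 - \left(166840 - 1096\right) = 4 - 165744 = -165740$)
$\frac{520 \left(-541\right) + r}{\left(2485926 - 2442862\right) + k} = \frac{520 \left(-541\right) - 165740}{\left(2485926 - 2442862\right) - \frac{881025883011}{1170978580973}} = \frac{-281320 - 165740}{43064 - \frac{881025883011}{1170978580973}} = - \frac{447060}{\frac{50426140585138261}{1170978580973}} = \left(-447060\right) \frac{1170978580973}{50426140585138261} = - \frac{523497684409789380}{50426140585138261}$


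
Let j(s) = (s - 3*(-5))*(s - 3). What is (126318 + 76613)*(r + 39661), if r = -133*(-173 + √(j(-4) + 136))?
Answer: 12717685770 - 26989823*√59 ≈ 1.2510e+10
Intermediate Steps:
j(s) = (-3 + s)*(15 + s) (j(s) = (s + 15)*(-3 + s) = (15 + s)*(-3 + s) = (-3 + s)*(15 + s))
r = 23009 - 133*√59 (r = -133*(-173 + √((-45 + (-4)² + 12*(-4)) + 136)) = -133*(-173 + √((-45 + 16 - 48) + 136)) = -133*(-173 + √(-77 + 136)) = -133*(-173 + √59) = 23009 - 133*√59 ≈ 21987.)
(126318 + 76613)*(r + 39661) = (126318 + 76613)*((23009 - 133*√59) + 39661) = 202931*(62670 - 133*√59) = 12717685770 - 26989823*√59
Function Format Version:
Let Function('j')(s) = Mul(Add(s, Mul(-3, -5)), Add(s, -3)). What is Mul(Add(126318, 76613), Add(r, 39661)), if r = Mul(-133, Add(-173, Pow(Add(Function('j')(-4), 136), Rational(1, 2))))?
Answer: Add(12717685770, Mul(-26989823, Pow(59, Rational(1, 2)))) ≈ 1.2510e+10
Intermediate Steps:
Function('j')(s) = Mul(Add(-3, s), Add(15, s)) (Function('j')(s) = Mul(Add(s, 15), Add(-3, s)) = Mul(Add(15, s), Add(-3, s)) = Mul(Add(-3, s), Add(15, s)))
r = Add(23009, Mul(-133, Pow(59, Rational(1, 2)))) (r = Mul(-133, Add(-173, Pow(Add(Add(-45, Pow(-4, 2), Mul(12, -4)), 136), Rational(1, 2)))) = Mul(-133, Add(-173, Pow(Add(Add(-45, 16, -48), 136), Rational(1, 2)))) = Mul(-133, Add(-173, Pow(Add(-77, 136), Rational(1, 2)))) = Mul(-133, Add(-173, Pow(59, Rational(1, 2)))) = Add(23009, Mul(-133, Pow(59, Rational(1, 2)))) ≈ 21987.)
Mul(Add(126318, 76613), Add(r, 39661)) = Mul(Add(126318, 76613), Add(Add(23009, Mul(-133, Pow(59, Rational(1, 2)))), 39661)) = Mul(202931, Add(62670, Mul(-133, Pow(59, Rational(1, 2))))) = Add(12717685770, Mul(-26989823, Pow(59, Rational(1, 2))))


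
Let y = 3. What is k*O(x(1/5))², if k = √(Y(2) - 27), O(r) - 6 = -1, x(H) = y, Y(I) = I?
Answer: 125*I ≈ 125.0*I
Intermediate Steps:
x(H) = 3
O(r) = 5 (O(r) = 6 - 1 = 5)
k = 5*I (k = √(2 - 27) = √(-25) = 5*I ≈ 5.0*I)
k*O(x(1/5))² = (5*I)*5² = (5*I)*25 = 125*I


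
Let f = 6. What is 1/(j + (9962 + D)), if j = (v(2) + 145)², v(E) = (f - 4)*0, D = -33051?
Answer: -1/2064 ≈ -0.00048450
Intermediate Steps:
v(E) = 0 (v(E) = (6 - 4)*0 = 2*0 = 0)
j = 21025 (j = (0 + 145)² = 145² = 21025)
1/(j + (9962 + D)) = 1/(21025 + (9962 - 33051)) = 1/(21025 - 23089) = 1/(-2064) = -1/2064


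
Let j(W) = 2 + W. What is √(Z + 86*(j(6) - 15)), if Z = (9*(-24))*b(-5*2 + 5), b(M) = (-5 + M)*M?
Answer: I*√11402 ≈ 106.78*I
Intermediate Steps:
b(M) = M*(-5 + M)
Z = -10800 (Z = (9*(-24))*((-5*2 + 5)*(-5 + (-5*2 + 5))) = -216*(-10 + 5)*(-5 + (-10 + 5)) = -(-1080)*(-5 - 5) = -(-1080)*(-10) = -216*50 = -10800)
√(Z + 86*(j(6) - 15)) = √(-10800 + 86*((2 + 6) - 15)) = √(-10800 + 86*(8 - 15)) = √(-10800 + 86*(-7)) = √(-10800 - 602) = √(-11402) = I*√11402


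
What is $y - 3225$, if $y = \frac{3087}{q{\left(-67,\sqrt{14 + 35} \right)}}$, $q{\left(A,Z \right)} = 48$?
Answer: $- \frac{50571}{16} \approx -3160.7$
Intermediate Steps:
$y = \frac{1029}{16}$ ($y = \frac{3087}{48} = 3087 \cdot \frac{1}{48} = \frac{1029}{16} \approx 64.313$)
$y - 3225 = \frac{1029}{16} - 3225 = - \frac{50571}{16}$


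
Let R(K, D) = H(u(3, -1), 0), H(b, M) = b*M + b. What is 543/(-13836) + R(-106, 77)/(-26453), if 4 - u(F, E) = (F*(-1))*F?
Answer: -4847949/122001236 ≈ -0.039737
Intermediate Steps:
u(F, E) = 4 + F² (u(F, E) = 4 - F*(-1)*F = 4 - (-F)*F = 4 - (-1)*F² = 4 + F²)
H(b, M) = b + M*b (H(b, M) = M*b + b = b + M*b)
R(K, D) = 13 (R(K, D) = (4 + 3²)*(1 + 0) = (4 + 9)*1 = 13*1 = 13)
543/(-13836) + R(-106, 77)/(-26453) = 543/(-13836) + 13/(-26453) = 543*(-1/13836) + 13*(-1/26453) = -181/4612 - 13/26453 = -4847949/122001236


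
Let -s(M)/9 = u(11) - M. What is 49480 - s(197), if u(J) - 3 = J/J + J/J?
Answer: 47752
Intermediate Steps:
u(J) = 5 (u(J) = 3 + (J/J + J/J) = 3 + (1 + 1) = 3 + 2 = 5)
s(M) = -45 + 9*M (s(M) = -9*(5 - M) = -45 + 9*M)
49480 - s(197) = 49480 - (-45 + 9*197) = 49480 - (-45 + 1773) = 49480 - 1*1728 = 49480 - 1728 = 47752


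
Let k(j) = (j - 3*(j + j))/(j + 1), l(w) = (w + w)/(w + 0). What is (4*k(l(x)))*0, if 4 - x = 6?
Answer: 0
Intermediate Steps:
x = -2 (x = 4 - 1*6 = 4 - 6 = -2)
l(w) = 2 (l(w) = (2*w)/w = 2)
k(j) = -5*j/(1 + j) (k(j) = (j - 6*j)/(1 + j) = (-5*j)/(1 + j) = -5*j/(1 + j))
(4*k(l(x)))*0 = (4*(-5*2/(1 + 2)))*0 = (4*(-5*2/3))*0 = (4*(-5*2*⅓))*0 = (4*(-10/3))*0 = -40/3*0 = 0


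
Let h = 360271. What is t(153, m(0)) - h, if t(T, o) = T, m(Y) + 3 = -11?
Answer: -360118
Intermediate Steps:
m(Y) = -14 (m(Y) = -3 - 11 = -14)
t(153, m(0)) - h = 153 - 1*360271 = 153 - 360271 = -360118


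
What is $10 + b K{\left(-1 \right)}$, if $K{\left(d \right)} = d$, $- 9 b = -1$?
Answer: $\frac{89}{9} \approx 9.8889$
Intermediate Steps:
$b = \frac{1}{9}$ ($b = \left(- \frac{1}{9}\right) \left(-1\right) = \frac{1}{9} \approx 0.11111$)
$10 + b K{\left(-1 \right)} = 10 + \frac{1}{9} \left(-1\right) = 10 - \frac{1}{9} = \frac{89}{9}$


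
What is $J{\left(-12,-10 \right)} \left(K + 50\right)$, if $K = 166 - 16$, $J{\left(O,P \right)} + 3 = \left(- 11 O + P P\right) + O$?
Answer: $43400$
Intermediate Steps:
$J{\left(O,P \right)} = -3 + P^{2} - 10 O$ ($J{\left(O,P \right)} = -3 - \left(10 O - P P\right) = -3 - \left(- P^{2} + 10 O\right) = -3 + P^{2} - 10 O$)
$K = 150$ ($K = 166 - 16 = 150$)
$J{\left(-12,-10 \right)} \left(K + 50\right) = \left(-3 + \left(-10\right)^{2} - -120\right) \left(150 + 50\right) = \left(-3 + 100 + 120\right) 200 = 217 \cdot 200 = 43400$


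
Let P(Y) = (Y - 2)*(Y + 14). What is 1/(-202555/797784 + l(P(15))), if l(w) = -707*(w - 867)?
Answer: 797784/276376108565 ≈ 2.8866e-6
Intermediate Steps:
P(Y) = (-2 + Y)*(14 + Y)
l(w) = 612969 - 707*w (l(w) = -707*(-867 + w) = 612969 - 707*w)
1/(-202555/797784 + l(P(15))) = 1/(-202555/797784 + (612969 - 707*(-28 + 15² + 12*15))) = 1/(-202555*1/797784 + (612969 - 707*(-28 + 225 + 180))) = 1/(-202555/797784 + (612969 - 707*377)) = 1/(-202555/797784 + (612969 - 266539)) = 1/(-202555/797784 + 346430) = 1/(276376108565/797784) = 797784/276376108565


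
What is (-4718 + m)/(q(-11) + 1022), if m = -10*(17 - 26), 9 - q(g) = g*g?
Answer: -178/35 ≈ -5.0857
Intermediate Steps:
q(g) = 9 - g² (q(g) = 9 - g*g = 9 - g²)
m = 90 (m = -10*(-9) = 90)
(-4718 + m)/(q(-11) + 1022) = (-4718 + 90)/((9 - 1*(-11)²) + 1022) = -4628/((9 - 1*121) + 1022) = -4628/((9 - 121) + 1022) = -4628/(-112 + 1022) = -4628/910 = -4628*1/910 = -178/35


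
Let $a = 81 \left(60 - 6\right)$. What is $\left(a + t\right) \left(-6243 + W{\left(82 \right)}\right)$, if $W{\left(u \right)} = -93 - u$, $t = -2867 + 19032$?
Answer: $-131819302$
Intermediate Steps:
$t = 16165$
$a = 4374$ ($a = 81 \cdot 54 = 4374$)
$\left(a + t\right) \left(-6243 + W{\left(82 \right)}\right) = \left(4374 + 16165\right) \left(-6243 - 175\right) = 20539 \left(-6243 - 175\right) = 20539 \left(-6418\right) = -131819302$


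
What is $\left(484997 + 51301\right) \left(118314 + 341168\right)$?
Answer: $246419277636$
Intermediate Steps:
$\left(484997 + 51301\right) \left(118314 + 341168\right) = 536298 \cdot 459482 = 246419277636$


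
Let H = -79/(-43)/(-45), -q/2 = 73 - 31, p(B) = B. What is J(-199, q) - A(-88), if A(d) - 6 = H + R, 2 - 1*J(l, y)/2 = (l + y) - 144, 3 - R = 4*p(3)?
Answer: 1666114/1935 ≈ 861.04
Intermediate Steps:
q = -84 (q = -2*(73 - 31) = -2*42 = -84)
H = -79/1935 (H = -79*(-1/43)*(-1/45) = (79/43)*(-1/45) = -79/1935 ≈ -0.040827)
R = -9 (R = 3 - 4*3 = 3 - 1*12 = 3 - 12 = -9)
J(l, y) = 292 - 2*l - 2*y (J(l, y) = 4 - 2*((l + y) - 144) = 4 - 2*(-144 + l + y) = 4 + (288 - 2*l - 2*y) = 292 - 2*l - 2*y)
A(d) = -5884/1935 (A(d) = 6 + (-79/1935 - 9) = 6 - 17494/1935 = -5884/1935)
J(-199, q) - A(-88) = (292 - 2*(-199) - 2*(-84)) - 1*(-5884/1935) = (292 + 398 + 168) + 5884/1935 = 858 + 5884/1935 = 1666114/1935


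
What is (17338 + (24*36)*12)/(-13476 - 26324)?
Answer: -13853/19900 ≈ -0.69613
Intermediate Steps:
(17338 + (24*36)*12)/(-13476 - 26324) = (17338 + 864*12)/(-39800) = (17338 + 10368)*(-1/39800) = 27706*(-1/39800) = -13853/19900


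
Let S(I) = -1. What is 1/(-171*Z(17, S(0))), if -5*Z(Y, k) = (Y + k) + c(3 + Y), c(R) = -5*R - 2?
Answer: -5/14706 ≈ -0.00034000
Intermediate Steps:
c(R) = -2 - 5*R
Z(Y, k) = 17/5 - k/5 + 4*Y/5 (Z(Y, k) = -((Y + k) + (-2 - 5*(3 + Y)))/5 = -((Y + k) + (-2 + (-15 - 5*Y)))/5 = -((Y + k) + (-17 - 5*Y))/5 = -(-17 + k - 4*Y)/5 = 17/5 - k/5 + 4*Y/5)
1/(-171*Z(17, S(0))) = 1/(-171*(17/5 - ⅕*(-1) + (⅘)*17)) = 1/(-171*(17/5 + ⅕ + 68/5)) = 1/(-171*86/5) = 1/(-14706/5) = -5/14706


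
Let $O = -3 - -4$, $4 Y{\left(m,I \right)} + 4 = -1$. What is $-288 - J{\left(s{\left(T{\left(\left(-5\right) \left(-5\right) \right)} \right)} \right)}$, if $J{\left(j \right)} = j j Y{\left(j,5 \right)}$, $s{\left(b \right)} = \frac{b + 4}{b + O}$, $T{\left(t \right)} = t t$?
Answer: $- \frac{449462947}{1567504} \approx -286.74$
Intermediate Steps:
$Y{\left(m,I \right)} = - \frac{5}{4}$ ($Y{\left(m,I \right)} = -1 + \frac{1}{4} \left(-1\right) = -1 - \frac{1}{4} = - \frac{5}{4}$)
$O = 1$ ($O = -3 + 4 = 1$)
$T{\left(t \right)} = t^{2}$
$s{\left(b \right)} = \frac{4 + b}{1 + b}$ ($s{\left(b \right)} = \frac{b + 4}{b + 1} = \frac{4 + b}{1 + b}$)
$J{\left(j \right)} = - \frac{5 j^{2}}{4}$ ($J{\left(j \right)} = j j \left(- \frac{5}{4}\right) = j^{2} \left(- \frac{5}{4}\right) = - \frac{5 j^{2}}{4}$)
$-288 - J{\left(s{\left(T{\left(\left(-5\right) \left(-5\right) \right)} \right)} \right)} = -288 - - \frac{5 \left(\frac{4 + \left(\left(-5\right) \left(-5\right)\right)^{2}}{1 + \left(\left(-5\right) \left(-5\right)\right)^{2}}\right)^{2}}{4} = -288 - - \frac{5 \left(\frac{4 + 25^{2}}{1 + 25^{2}}\right)^{2}}{4} = -288 - - \frac{5 \left(\frac{4 + 625}{1 + 625}\right)^{2}}{4} = -288 - - \frac{5 \left(\frac{1}{626} \cdot 629\right)^{2}}{4} = -288 - - \frac{5 \left(\frac{629}{626}\right)^{2}}{4} = -288 - \left(- \frac{5}{4}\right) \frac{395641}{391876} = -288 - - \frac{1978205}{1567504} = -288 + \frac{1978205}{1567504} = - \frac{449462947}{1567504}$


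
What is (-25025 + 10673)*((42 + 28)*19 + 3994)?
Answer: -76410048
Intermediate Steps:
(-25025 + 10673)*((42 + 28)*19 + 3994) = -14352*(70*19 + 3994) = -14352*(1330 + 3994) = -14352*5324 = -76410048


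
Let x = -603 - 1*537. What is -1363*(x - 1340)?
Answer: 3380240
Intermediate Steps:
x = -1140 (x = -603 - 537 = -1140)
-1363*(x - 1340) = -1363*(-1140 - 1340) = -1363*(-2480) = 3380240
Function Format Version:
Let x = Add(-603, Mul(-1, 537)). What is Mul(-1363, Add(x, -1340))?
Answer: 3380240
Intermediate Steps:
x = -1140 (x = Add(-603, -537) = -1140)
Mul(-1363, Add(x, -1340)) = Mul(-1363, Add(-1140, -1340)) = Mul(-1363, -2480) = 3380240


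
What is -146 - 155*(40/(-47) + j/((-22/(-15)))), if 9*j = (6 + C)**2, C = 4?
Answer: -1843096/1551 ≈ -1188.3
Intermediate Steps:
j = 100/9 (j = (6 + 4)**2/9 = (1/9)*10**2 = (1/9)*100 = 100/9 ≈ 11.111)
-146 - 155*(40/(-47) + j/((-22/(-15)))) = -146 - 155*(40/(-47) + 100/(9*((-22/(-15))))) = -146 - 155*(40*(-1/47) + 100/(9*((-22*(-1/15))))) = -146 - 155*(-40/47 + 100/(9*(22/15))) = -146 - 155*(-40/47 + (100/9)*(15/22)) = -146 - 155*(-40/47 + 250/33) = -146 - 155*10430/1551 = -146 - 1616650/1551 = -1843096/1551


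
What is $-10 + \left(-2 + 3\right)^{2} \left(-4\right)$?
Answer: $-14$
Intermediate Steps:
$-10 + \left(-2 + 3\right)^{2} \left(-4\right) = -10 + 1^{2} \left(-4\right) = -10 + 1 \left(-4\right) = -10 - 4 = -14$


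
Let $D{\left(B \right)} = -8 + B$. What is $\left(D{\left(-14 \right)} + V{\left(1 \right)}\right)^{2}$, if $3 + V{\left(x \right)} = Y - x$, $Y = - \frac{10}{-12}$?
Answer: $\frac{22801}{36} \approx 633.36$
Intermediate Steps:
$Y = \frac{5}{6}$ ($Y = \left(-10\right) \left(- \frac{1}{12}\right) = \frac{5}{6} \approx 0.83333$)
$V{\left(x \right)} = - \frac{13}{6} - x$ ($V{\left(x \right)} = -3 - \left(- \frac{5}{6} + x\right) = - \frac{13}{6} - x$)
$\left(D{\left(-14 \right)} + V{\left(1 \right)}\right)^{2} = \left(\left(-8 - 14\right) - \frac{19}{6}\right)^{2} = \left(-22 - \frac{19}{6}\right)^{2} = \left(- \frac{151}{6}\right)^{2} = \frac{22801}{36}$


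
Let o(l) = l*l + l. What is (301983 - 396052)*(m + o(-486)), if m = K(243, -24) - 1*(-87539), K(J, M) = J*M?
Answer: -29859099773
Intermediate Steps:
m = 81707 (m = 243*(-24) - 1*(-87539) = -5832 + 87539 = 81707)
o(l) = l + l**2 (o(l) = l**2 + l = l + l**2)
(301983 - 396052)*(m + o(-486)) = (301983 - 396052)*(81707 - 486*(1 - 486)) = -94069*(81707 - 486*(-485)) = -94069*(81707 + 235710) = -94069*317417 = -29859099773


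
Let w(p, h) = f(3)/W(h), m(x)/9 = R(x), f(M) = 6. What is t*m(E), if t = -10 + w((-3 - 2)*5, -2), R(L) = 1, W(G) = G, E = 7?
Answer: -117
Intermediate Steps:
m(x) = 9 (m(x) = 9*1 = 9)
w(p, h) = 6/h
t = -13 (t = -10 + 6/(-2) = -10 + 6*(-½) = -10 - 3 = -13)
t*m(E) = -13*9 = -117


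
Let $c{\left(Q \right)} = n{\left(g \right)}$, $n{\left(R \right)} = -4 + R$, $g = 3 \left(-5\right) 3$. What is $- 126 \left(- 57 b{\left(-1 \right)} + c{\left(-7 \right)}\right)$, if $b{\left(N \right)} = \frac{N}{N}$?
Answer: $13356$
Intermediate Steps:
$g = -45$ ($g = \left(-15\right) 3 = -45$)
$b{\left(N \right)} = 1$
$c{\left(Q \right)} = -49$ ($c{\left(Q \right)} = -4 - 45 = -49$)
$- 126 \left(- 57 b{\left(-1 \right)} + c{\left(-7 \right)}\right) = - 126 \left(\left(-57\right) 1 - 49\right) = - 126 \left(-57 - 49\right) = \left(-126\right) \left(-106\right) = 13356$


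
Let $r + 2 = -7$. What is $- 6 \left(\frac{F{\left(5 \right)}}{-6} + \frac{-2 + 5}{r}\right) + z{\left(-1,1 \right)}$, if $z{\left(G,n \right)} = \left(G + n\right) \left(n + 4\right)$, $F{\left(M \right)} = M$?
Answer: $7$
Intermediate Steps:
$r = -9$ ($r = -2 - 7 = -9$)
$z{\left(G,n \right)} = \left(4 + n\right) \left(G + n\right)$ ($z{\left(G,n \right)} = \left(G + n\right) \left(4 + n\right) = \left(4 + n\right) \left(G + n\right)$)
$- 6 \left(\frac{F{\left(5 \right)}}{-6} + \frac{-2 + 5}{r}\right) + z{\left(-1,1 \right)} = - 6 \left(\frac{5}{-6} + \frac{-2 + 5}{-9}\right) + \left(1^{2} + 4 \left(-1\right) + 4 \cdot 1 - 1\right) = - 6 \left(5 \left(- \frac{1}{6}\right) + 3 \left(- \frac{1}{9}\right)\right) + \left(1 - 4 + 4 - 1\right) = - 6 \left(- \frac{5}{6} - \frac{1}{3}\right) + 0 = \left(-6\right) \left(- \frac{7}{6}\right) + 0 = 7 + 0 = 7$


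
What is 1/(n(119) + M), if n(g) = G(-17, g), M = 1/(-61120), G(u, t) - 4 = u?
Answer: -61120/794561 ≈ -0.076923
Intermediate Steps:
G(u, t) = 4 + u
M = -1/61120 ≈ -1.6361e-5
n(g) = -13 (n(g) = 4 - 17 = -13)
1/(n(119) + M) = 1/(-13 - 1/61120) = 1/(-794561/61120) = -61120/794561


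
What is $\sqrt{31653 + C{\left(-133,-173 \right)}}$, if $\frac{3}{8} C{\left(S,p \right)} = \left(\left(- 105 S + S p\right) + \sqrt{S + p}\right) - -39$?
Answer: $\frac{\sqrt{1173189 + 72 i \sqrt{34}}}{3} \approx 361.05 + 0.064601 i$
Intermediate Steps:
$C{\left(S,p \right)} = 104 - 280 S + \frac{8 \sqrt{S + p}}{3} + \frac{8 S p}{3}$ ($C{\left(S,p \right)} = \frac{8 \left(\left(\left(- 105 S + S p\right) + \sqrt{S + p}\right) - -39\right)}{3} = \frac{8 \left(\left(\sqrt{S + p} - 105 S + S p\right) + 39\right)}{3} = \frac{8 \left(39 + \sqrt{S + p} - 105 S + S p\right)}{3} = 104 - 280 S + \frac{8 \sqrt{S + p}}{3} + \frac{8 S p}{3}$)
$\sqrt{31653 + C{\left(-133,-173 \right)}} = \sqrt{31653 + \left(104 - -37240 + \frac{8 \sqrt{-133 - 173}}{3} + \frac{8}{3} \left(-133\right) \left(-173\right)\right)} = \sqrt{31653 + \left(104 + 37240 + \frac{8 \sqrt{-306}}{3} + \frac{184072}{3}\right)} = \sqrt{31653 + \left(104 + 37240 + \frac{8 \cdot 3 i \sqrt{34}}{3} + \frac{184072}{3}\right)} = \sqrt{31653 + \left(104 + 37240 + 8 i \sqrt{34} + \frac{184072}{3}\right)} = \sqrt{31653 + \left(\frac{296104}{3} + 8 i \sqrt{34}\right)} = \sqrt{\frac{391063}{3} + 8 i \sqrt{34}}$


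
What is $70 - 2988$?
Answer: $-2918$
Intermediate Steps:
$70 - 2988 = -2918$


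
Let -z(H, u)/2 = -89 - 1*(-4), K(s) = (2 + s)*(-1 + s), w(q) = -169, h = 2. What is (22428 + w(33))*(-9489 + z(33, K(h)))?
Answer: -207431621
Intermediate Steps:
K(s) = (-1 + s)*(2 + s)
z(H, u) = 170 (z(H, u) = -2*(-89 - 1*(-4)) = -2*(-89 + 4) = -2*(-85) = 170)
(22428 + w(33))*(-9489 + z(33, K(h))) = (22428 - 169)*(-9489 + 170) = 22259*(-9319) = -207431621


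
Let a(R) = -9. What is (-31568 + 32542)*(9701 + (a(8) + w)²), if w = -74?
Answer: 16158660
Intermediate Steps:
(-31568 + 32542)*(9701 + (a(8) + w)²) = (-31568 + 32542)*(9701 + (-9 - 74)²) = 974*(9701 + (-83)²) = 974*(9701 + 6889) = 974*16590 = 16158660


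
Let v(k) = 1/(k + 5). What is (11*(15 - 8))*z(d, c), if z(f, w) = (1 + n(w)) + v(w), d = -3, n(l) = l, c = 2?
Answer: 242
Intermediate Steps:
v(k) = 1/(5 + k)
z(f, w) = 1 + w + 1/(5 + w) (z(f, w) = (1 + w) + 1/(5 + w) = 1 + w + 1/(5 + w))
(11*(15 - 8))*z(d, c) = (11*(15 - 8))*((1 + (1 + 2)*(5 + 2))/(5 + 2)) = (11*7)*((1 + 3*7)/7) = 77*((1 + 21)/7) = 77*((⅐)*22) = 77*(22/7) = 242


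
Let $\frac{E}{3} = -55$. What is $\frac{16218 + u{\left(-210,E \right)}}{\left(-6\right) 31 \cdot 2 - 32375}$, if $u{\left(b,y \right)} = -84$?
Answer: $- \frac{16134}{32747} \approx -0.49269$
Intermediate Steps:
$E = -165$ ($E = 3 \left(-55\right) = -165$)
$\frac{16218 + u{\left(-210,E \right)}}{\left(-6\right) 31 \cdot 2 - 32375} = \frac{16218 - 84}{\left(-6\right) 31 \cdot 2 - 32375} = \frac{16134}{\left(-186\right) 2 - 32375} = \frac{16134}{-372 - 32375} = \frac{16134}{-32747} = 16134 \left(- \frac{1}{32747}\right) = - \frac{16134}{32747}$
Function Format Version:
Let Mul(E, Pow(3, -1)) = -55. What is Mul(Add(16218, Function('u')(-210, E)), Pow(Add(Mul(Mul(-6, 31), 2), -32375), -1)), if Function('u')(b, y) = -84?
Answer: Rational(-16134, 32747) ≈ -0.49269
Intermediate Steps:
E = -165 (E = Mul(3, -55) = -165)
Mul(Add(16218, Function('u')(-210, E)), Pow(Add(Mul(Mul(-6, 31), 2), -32375), -1)) = Mul(Add(16218, -84), Pow(Add(Mul(Mul(-6, 31), 2), -32375), -1)) = Mul(16134, Pow(Add(Mul(-186, 2), -32375), -1)) = Mul(16134, Pow(Add(-372, -32375), -1)) = Mul(16134, Pow(-32747, -1)) = Mul(16134, Rational(-1, 32747)) = Rational(-16134, 32747)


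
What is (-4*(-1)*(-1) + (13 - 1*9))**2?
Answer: 0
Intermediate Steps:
(-4*(-1)*(-1) + (13 - 1*9))**2 = (4*(-1) + (13 - 9))**2 = (-4 + 4)**2 = 0**2 = 0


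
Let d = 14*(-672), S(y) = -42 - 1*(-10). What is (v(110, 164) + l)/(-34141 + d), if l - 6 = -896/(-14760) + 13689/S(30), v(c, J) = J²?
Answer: -1563041459/2571132960 ≈ -0.60792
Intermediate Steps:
S(y) = -32 (S(y) = -42 + 10 = -32)
l = -24898381/59040 (l = 6 + (-896/(-14760) + 13689/(-32)) = 6 + (-896*(-1/14760) + 13689*(-1/32)) = 6 + (112/1845 - 13689/32) = 6 - 25252621/59040 = -24898381/59040 ≈ -421.72)
d = -9408
(v(110, 164) + l)/(-34141 + d) = (164² - 24898381/59040)/(-34141 - 9408) = (26896 - 24898381/59040)/(-43549) = (1563041459/59040)*(-1/43549) = -1563041459/2571132960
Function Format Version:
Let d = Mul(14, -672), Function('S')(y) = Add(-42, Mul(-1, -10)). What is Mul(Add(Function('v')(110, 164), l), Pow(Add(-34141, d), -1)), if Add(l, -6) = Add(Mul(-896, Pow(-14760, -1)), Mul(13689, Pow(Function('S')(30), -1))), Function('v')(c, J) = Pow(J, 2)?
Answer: Rational(-1563041459, 2571132960) ≈ -0.60792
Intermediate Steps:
Function('S')(y) = -32 (Function('S')(y) = Add(-42, 10) = -32)
l = Rational(-24898381, 59040) (l = Add(6, Add(Mul(-896, Pow(-14760, -1)), Mul(13689, Pow(-32, -1)))) = Add(6, Add(Mul(-896, Rational(-1, 14760)), Mul(13689, Rational(-1, 32)))) = Add(6, Add(Rational(112, 1845), Rational(-13689, 32))) = Add(6, Rational(-25252621, 59040)) = Rational(-24898381, 59040) ≈ -421.72)
d = -9408
Mul(Add(Function('v')(110, 164), l), Pow(Add(-34141, d), -1)) = Mul(Add(Pow(164, 2), Rational(-24898381, 59040)), Pow(Add(-34141, -9408), -1)) = Mul(Add(26896, Rational(-24898381, 59040)), Pow(-43549, -1)) = Mul(Rational(1563041459, 59040), Rational(-1, 43549)) = Rational(-1563041459, 2571132960)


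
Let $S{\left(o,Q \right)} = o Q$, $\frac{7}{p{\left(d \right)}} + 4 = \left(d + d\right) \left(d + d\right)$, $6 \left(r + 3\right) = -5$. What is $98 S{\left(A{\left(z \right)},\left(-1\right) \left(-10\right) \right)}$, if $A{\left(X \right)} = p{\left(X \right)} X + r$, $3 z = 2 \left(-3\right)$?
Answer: $-4900$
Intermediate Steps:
$r = - \frac{23}{6}$ ($r = -3 + \frac{1}{6} \left(-5\right) = -3 - \frac{5}{6} = - \frac{23}{6} \approx -3.8333$)
$p{\left(d \right)} = \frac{7}{-4 + 4 d^{2}}$ ($p{\left(d \right)} = \frac{7}{-4 + \left(d + d\right) \left(d + d\right)} = \frac{7}{-4 + 2 d 2 d} = \frac{7}{-4 + 4 d^{2}}$)
$z = -2$ ($z = \frac{2 \left(-3\right)}{3} = \frac{1}{3} \left(-6\right) = -2$)
$A{\left(X \right)} = - \frac{23}{6} + \frac{7 X}{4 \left(-1 + X^{2}\right)}$ ($A{\left(X \right)} = \frac{7}{4 \left(-1 + X^{2}\right)} X - \frac{23}{6} = \frac{7 X}{4 \left(-1 + X^{2}\right)} - \frac{23}{6} = - \frac{23}{6} + \frac{7 X}{4 \left(-1 + X^{2}\right)}$)
$S{\left(o,Q \right)} = Q o$
$98 S{\left(A{\left(z \right)},\left(-1\right) \left(-10\right) \right)} = 98 \left(-1\right) \left(-10\right) \frac{46 - 46 \left(-2\right)^{2} + 21 \left(-2\right)}{12 \left(-1 + \left(-2\right)^{2}\right)} = 98 \cdot 10 \frac{46 - 184 - 42}{12 \left(-1 + 4\right)} = 98 \cdot 10 \frac{46 - 184 - 42}{12 \cdot 3} = 98 \cdot 10 \cdot \frac{1}{12} \cdot \frac{1}{3} \left(-180\right) = 98 \cdot 10 \left(-5\right) = 98 \left(-50\right) = -4900$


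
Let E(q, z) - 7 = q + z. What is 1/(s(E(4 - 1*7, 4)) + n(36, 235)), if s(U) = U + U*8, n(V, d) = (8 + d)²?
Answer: 1/59121 ≈ 1.6914e-5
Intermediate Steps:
E(q, z) = 7 + q + z (E(q, z) = 7 + (q + z) = 7 + q + z)
s(U) = 9*U (s(U) = U + 8*U = 9*U)
1/(s(E(4 - 1*7, 4)) + n(36, 235)) = 1/(9*(7 + (4 - 1*7) + 4) + (8 + 235)²) = 1/(9*(7 + (4 - 7) + 4) + 243²) = 1/(9*(7 - 3 + 4) + 59049) = 1/(9*8 + 59049) = 1/(72 + 59049) = 1/59121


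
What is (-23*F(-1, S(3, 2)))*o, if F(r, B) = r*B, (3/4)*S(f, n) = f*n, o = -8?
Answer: -1472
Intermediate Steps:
S(f, n) = 4*f*n/3 (S(f, n) = 4*(f*n)/3 = 4*f*n/3)
F(r, B) = B*r
(-23*F(-1, S(3, 2)))*o = -23*(4/3)*3*2*(-1)*(-8) = -184*(-1)*(-8) = -23*(-8)*(-8) = 184*(-8) = -1472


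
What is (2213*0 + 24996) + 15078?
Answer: 40074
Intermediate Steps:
(2213*0 + 24996) + 15078 = (0 + 24996) + 15078 = 24996 + 15078 = 40074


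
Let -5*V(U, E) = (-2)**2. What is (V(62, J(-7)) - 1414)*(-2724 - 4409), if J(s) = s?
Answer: 50458842/5 ≈ 1.0092e+7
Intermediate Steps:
V(U, E) = -4/5 (V(U, E) = -1/5*(-2)**2 = -1/5*4 = -4/5)
(V(62, J(-7)) - 1414)*(-2724 - 4409) = (-4/5 - 1414)*(-2724 - 4409) = -7074/5*(-7133) = 50458842/5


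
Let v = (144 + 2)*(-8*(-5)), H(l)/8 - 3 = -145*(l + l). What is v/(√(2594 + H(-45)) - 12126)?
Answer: -35407920/73466429 - 2920*√107018/73466429 ≈ -0.49496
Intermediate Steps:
H(l) = 24 - 2320*l (H(l) = 24 + 8*(-145*(l + l)) = 24 + 8*(-290*l) = 24 - 2320*l)
v = 5840 (v = 146*40 = 5840)
v/(√(2594 + H(-45)) - 12126) = 5840/(√(2594 + (24 - 2320*(-45))) - 12126) = 5840/(√(2594 + (24 + 104400)) - 12126) = 5840/(√(2594 + 104424) - 12126) = 5840/(√107018 - 12126) = 5840/(-12126 + √107018)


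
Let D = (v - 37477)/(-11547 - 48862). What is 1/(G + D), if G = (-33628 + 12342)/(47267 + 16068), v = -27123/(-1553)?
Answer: 5941784235295/1687542106808 ≈ 3.5210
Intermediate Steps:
v = 27123/1553 (v = -27123*(-1/1553) = 27123/1553 ≈ 17.465)
G = -21286/63335 ≈ -0.33609
D = 58174658/93815177 (D = (27123/1553 - 37477)/(-11547 - 48862) = -58174658/1553/(-60409) = -58174658/1553*(-1/60409) = 58174658/93815177 ≈ 0.62010)
1/(G + D) = 1/(-21286/63335 + 58174658/93815177) = 1/(1687542106808/5941784235295) = 5941784235295/1687542106808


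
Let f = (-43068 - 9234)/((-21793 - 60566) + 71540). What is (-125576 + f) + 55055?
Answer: -762914397/10819 ≈ -70516.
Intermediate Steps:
f = 52302/10819 (f = -52302/(-82359 + 71540) = -52302/(-10819) = -52302*(-1/10819) = 52302/10819 ≈ 4.8343)
(-125576 + f) + 55055 = (-125576 + 52302/10819) + 55055 = -1358554442/10819 + 55055 = -762914397/10819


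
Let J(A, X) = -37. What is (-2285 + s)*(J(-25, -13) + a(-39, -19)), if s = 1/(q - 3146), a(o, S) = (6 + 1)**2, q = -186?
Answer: -22840863/833 ≈ -27420.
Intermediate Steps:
a(o, S) = 49 (a(o, S) = 7**2 = 49)
s = -1/3332 (s = 1/(-186 - 3146) = 1/(-3332) = -1/3332 ≈ -0.00030012)
(-2285 + s)*(J(-25, -13) + a(-39, -19)) = (-2285 - 1/3332)*(-37 + 49) = -7613621/3332*12 = -22840863/833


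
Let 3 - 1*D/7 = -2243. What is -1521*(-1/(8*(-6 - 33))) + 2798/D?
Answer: -295387/62888 ≈ -4.6970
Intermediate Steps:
D = 15722 (D = 21 - 7*(-2243) = 21 + 15701 = 15722)
-1521*(-1/(8*(-6 - 33))) + 2798/D = -1521*(-1/(8*(-6 - 33))) + 2798/15722 = -1521/((-8*(-39))) + 2798*(1/15722) = -1521/312 + 1399/7861 = -1521*1/312 + 1399/7861 = -39/8 + 1399/7861 = -295387/62888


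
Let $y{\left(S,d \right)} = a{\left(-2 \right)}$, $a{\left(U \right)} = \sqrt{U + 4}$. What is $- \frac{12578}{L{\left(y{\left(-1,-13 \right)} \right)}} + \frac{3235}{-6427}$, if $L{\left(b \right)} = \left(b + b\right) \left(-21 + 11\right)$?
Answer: $- \frac{3235}{6427} + \frac{6289 \sqrt{2}}{20} \approx 444.2$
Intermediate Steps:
$a{\left(U \right)} = \sqrt{4 + U}$
$y{\left(S,d \right)} = \sqrt{2}$ ($y{\left(S,d \right)} = \sqrt{4 - 2} = \sqrt{2}$)
$L{\left(b \right)} = - 20 b$ ($L{\left(b \right)} = 2 b \left(-10\right) = - 20 b$)
$- \frac{12578}{L{\left(y{\left(-1,-13 \right)} \right)}} + \frac{3235}{-6427} = - \frac{12578}{\left(-20\right) \sqrt{2}} + \frac{3235}{-6427} = - 12578 \left(- \frac{\sqrt{2}}{40}\right) + 3235 \left(- \frac{1}{6427}\right) = \frac{6289 \sqrt{2}}{20} - \frac{3235}{6427} = - \frac{3235}{6427} + \frac{6289 \sqrt{2}}{20}$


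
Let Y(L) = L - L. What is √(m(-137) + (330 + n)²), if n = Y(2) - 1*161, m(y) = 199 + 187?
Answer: √28947 ≈ 170.14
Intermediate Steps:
Y(L) = 0
m(y) = 386
n = -161 (n = 0 - 1*161 = 0 - 161 = -161)
√(m(-137) + (330 + n)²) = √(386 + (330 - 161)²) = √(386 + 169²) = √(386 + 28561) = √28947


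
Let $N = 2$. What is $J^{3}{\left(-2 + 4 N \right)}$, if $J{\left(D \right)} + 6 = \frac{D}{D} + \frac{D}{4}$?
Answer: $- \frac{343}{8} \approx -42.875$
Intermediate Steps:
$J{\left(D \right)} = -5 + \frac{D}{4}$ ($J{\left(D \right)} = -6 + \left(\frac{D}{D} + \frac{D}{4}\right) = -6 + \left(1 + D \frac{1}{4}\right) = -6 + \left(1 + \frac{D}{4}\right) = -5 + \frac{D}{4}$)
$J^{3}{\left(-2 + 4 N \right)} = \left(-5 + \frac{-2 + 4 \cdot 2}{4}\right)^{3} = \left(-5 + \frac{-2 + 8}{4}\right)^{3} = \left(-5 + \frac{1}{4} \cdot 6\right)^{3} = \left(-5 + \frac{3}{2}\right)^{3} = \left(- \frac{7}{2}\right)^{3} = - \frac{343}{8}$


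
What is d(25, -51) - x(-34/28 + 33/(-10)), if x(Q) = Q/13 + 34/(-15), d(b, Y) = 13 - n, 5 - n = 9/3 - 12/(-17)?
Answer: 332291/23205 ≈ 14.320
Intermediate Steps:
n = 22/17 (n = 5 - (9/3 - 12/(-17)) = 5 - (9*(⅓) - 12*(-1/17)) = 5 - (3 + 12/17) = 5 - 1*63/17 = 5 - 63/17 = 22/17 ≈ 1.2941)
d(b, Y) = 199/17 (d(b, Y) = 13 - 1*22/17 = 13 - 22/17 = 199/17)
x(Q) = -34/15 + Q/13 (x(Q) = Q*(1/13) + 34*(-1/15) = Q/13 - 34/15 = -34/15 + Q/13)
d(25, -51) - x(-34/28 + 33/(-10)) = 199/17 - (-34/15 + (-34/28 + 33/(-10))/13) = 199/17 - (-34/15 + (-34*1/28 + 33*(-⅒))/13) = 199/17 - (-34/15 + (-17/14 - 33/10)/13) = 199/17 - (-34/15 + (1/13)*(-158/35)) = 199/17 - (-34/15 - 158/455) = 199/17 - 1*(-3568/1365) = 199/17 + 3568/1365 = 332291/23205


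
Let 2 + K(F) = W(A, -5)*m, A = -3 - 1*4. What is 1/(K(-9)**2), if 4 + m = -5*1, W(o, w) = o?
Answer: 1/3721 ≈ 0.00026874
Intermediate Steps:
A = -7 (A = -3 - 4 = -7)
m = -9 (m = -4 - 5*1 = -4 - 5 = -9)
K(F) = 61 (K(F) = -2 - 7*(-9) = -2 + 63 = 61)
1/(K(-9)**2) = 1/(61**2) = 1/3721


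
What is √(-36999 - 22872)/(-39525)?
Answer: -I*√59871/39525 ≈ -0.0061907*I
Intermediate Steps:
√(-36999 - 22872)/(-39525) = √(-59871)*(-1/39525) = (I*√59871)*(-1/39525) = -I*√59871/39525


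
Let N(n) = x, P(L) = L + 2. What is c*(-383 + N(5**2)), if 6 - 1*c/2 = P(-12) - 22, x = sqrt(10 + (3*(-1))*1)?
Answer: -29108 + 76*sqrt(7) ≈ -28907.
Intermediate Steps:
P(L) = 2 + L
x = sqrt(7) (x = sqrt(10 - 3*1) = sqrt(10 - 3) = sqrt(7) ≈ 2.6458)
N(n) = sqrt(7)
c = 76 (c = 12 - 2*((2 - 12) - 22) = 12 - 2*(-10 - 22) = 12 - 2*(-32) = 12 + 64 = 76)
c*(-383 + N(5**2)) = 76*(-383 + sqrt(7)) = -29108 + 76*sqrt(7)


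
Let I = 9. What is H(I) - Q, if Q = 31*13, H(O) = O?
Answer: -394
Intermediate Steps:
Q = 403
H(I) - Q = 9 - 1*403 = 9 - 403 = -394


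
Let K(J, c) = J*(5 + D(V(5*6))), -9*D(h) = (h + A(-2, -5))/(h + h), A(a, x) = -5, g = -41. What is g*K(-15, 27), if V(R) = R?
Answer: 109675/36 ≈ 3046.5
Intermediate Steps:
D(h) = -(-5 + h)/(18*h) (D(h) = -(h - 5)/(9*(h + h)) = -(-5 + h)/(9*(2*h)) = -(-5 + h)*1/(2*h)/9 = -(-5 + h)/(18*h))
K(J, c) = 535*J/108 (K(J, c) = J*(5 + (5 - 5*6)/(18*((5*6)))) = J*(5 + (1/18)*(5 - 1*30)/30) = J*(5 + (1/18)*(1/30)*(5 - 30)) = J*(5 + (1/18)*(1/30)*(-25)) = J*(5 - 5/108) = J*(535/108) = 535*J/108)
g*K(-15, 27) = -21935*(-15)/108 = -41*(-2675/36) = 109675/36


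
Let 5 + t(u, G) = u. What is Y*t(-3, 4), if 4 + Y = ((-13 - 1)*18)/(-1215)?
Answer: 4096/135 ≈ 30.341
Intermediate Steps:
t(u, G) = -5 + u
Y = -512/135 (Y = -4 + ((-13 - 1)*18)/(-1215) = -4 - 14*18*(-1/1215) = -4 - 252*(-1/1215) = -4 + 28/135 = -512/135 ≈ -3.7926)
Y*t(-3, 4) = -512*(-5 - 3)/135 = -512/135*(-8) = 4096/135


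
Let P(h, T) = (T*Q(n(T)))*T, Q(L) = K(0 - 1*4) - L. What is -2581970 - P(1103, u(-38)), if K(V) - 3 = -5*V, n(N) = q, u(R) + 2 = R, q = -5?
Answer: -2626770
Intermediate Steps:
u(R) = -2 + R
n(N) = -5
K(V) = 3 - 5*V
Q(L) = 23 - L (Q(L) = (3 - 5*(0 - 1*4)) - L = (3 - 5*(0 - 4)) - L = (3 - 5*(-4)) - L = (3 + 20) - L = 23 - L)
P(h, T) = 28*T² (P(h, T) = (T*(23 - 1*(-5)))*T = (T*(23 + 5))*T = (T*28)*T = (28*T)*T = 28*T²)
-2581970 - P(1103, u(-38)) = -2581970 - 28*(-2 - 38)² = -2581970 - 28*(-40)² = -2581970 - 28*1600 = -2581970 - 1*44800 = -2581970 - 44800 = -2626770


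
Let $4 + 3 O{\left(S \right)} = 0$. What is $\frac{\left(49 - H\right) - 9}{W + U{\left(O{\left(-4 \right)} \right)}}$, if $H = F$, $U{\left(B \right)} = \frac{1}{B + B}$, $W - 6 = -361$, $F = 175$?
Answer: $\frac{1080}{2843} \approx 0.37988$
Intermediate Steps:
$O{\left(S \right)} = - \frac{4}{3}$ ($O{\left(S \right)} = - \frac{4}{3} + \frac{1}{3} \cdot 0 = - \frac{4}{3} + 0 = - \frac{4}{3}$)
$W = -355$ ($W = 6 - 361 = -355$)
$U{\left(B \right)} = \frac{1}{2 B}$
$H = 175$
$\frac{\left(49 - H\right) - 9}{W + U{\left(O{\left(-4 \right)} \right)}} = \frac{\left(49 - 175\right) - 9}{-355 + \frac{1}{2 \left(- \frac{4}{3}\right)}} = \frac{\left(49 - 175\right) - 9}{-355 + \frac{1}{2} \left(- \frac{3}{4}\right)} = \frac{-126 - 9}{-355 - \frac{3}{8}} = - \frac{135}{- \frac{2843}{8}} = \left(-135\right) \left(- \frac{8}{2843}\right) = \frac{1080}{2843}$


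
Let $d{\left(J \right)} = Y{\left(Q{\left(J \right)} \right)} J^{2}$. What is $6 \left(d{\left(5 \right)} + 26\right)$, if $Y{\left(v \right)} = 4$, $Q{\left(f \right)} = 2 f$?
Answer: $756$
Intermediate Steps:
$d{\left(J \right)} = 4 J^{2}$
$6 \left(d{\left(5 \right)} + 26\right) = 6 \left(4 \cdot 5^{2} + 26\right) = 6 \left(4 \cdot 25 + 26\right) = 6 \left(100 + 26\right) = 6 \cdot 126 = 756$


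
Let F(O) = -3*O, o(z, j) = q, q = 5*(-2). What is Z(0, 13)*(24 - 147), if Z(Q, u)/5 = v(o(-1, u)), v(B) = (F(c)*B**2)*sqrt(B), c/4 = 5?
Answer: 3690000*I*sqrt(10) ≈ 1.1669e+7*I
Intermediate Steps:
q = -10
c = 20 (c = 4*5 = 20)
o(z, j) = -10
v(B) = -60*B**(5/2) (v(B) = ((-3*20)*B**2)*sqrt(B) = (-60*B**2)*sqrt(B) = -60*B**(5/2))
Z(Q, u) = -30000*I*sqrt(10) (Z(Q, u) = 5*(-6000*I*sqrt(10)) = -30000*I*sqrt(10))
Z(0, 13)*(24 - 147) = (-30000*I*sqrt(10))*(24 - 147) = -30000*I*sqrt(10)*(-123) = 3690000*I*sqrt(10)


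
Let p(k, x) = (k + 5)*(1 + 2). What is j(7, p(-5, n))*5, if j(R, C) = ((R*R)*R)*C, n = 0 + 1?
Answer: 0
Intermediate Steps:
n = 1
p(k, x) = 15 + 3*k (p(k, x) = (5 + k)*3 = 15 + 3*k)
j(R, C) = C*R**3 (j(R, C) = (R**2*R)*C = R**3*C = C*R**3)
j(7, p(-5, n))*5 = ((15 + 3*(-5))*7**3)*5 = ((15 - 15)*343)*5 = (0*343)*5 = 0*5 = 0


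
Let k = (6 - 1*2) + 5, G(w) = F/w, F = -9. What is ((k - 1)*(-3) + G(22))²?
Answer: 288369/484 ≈ 595.80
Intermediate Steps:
G(w) = -9/w
k = 9 (k = (6 - 2) + 5 = 4 + 5 = 9)
((k - 1)*(-3) + G(22))² = ((9 - 1)*(-3) - 9/22)² = (8*(-3) - 9*1/22)² = (-24 - 9/22)² = (-537/22)² = 288369/484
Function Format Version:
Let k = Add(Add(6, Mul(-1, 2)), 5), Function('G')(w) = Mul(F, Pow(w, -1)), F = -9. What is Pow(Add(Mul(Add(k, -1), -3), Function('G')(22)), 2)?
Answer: Rational(288369, 484) ≈ 595.80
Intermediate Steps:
Function('G')(w) = Mul(-9, Pow(w, -1))
k = 9 (k = Add(Add(6, -2), 5) = Add(4, 5) = 9)
Pow(Add(Mul(Add(k, -1), -3), Function('G')(22)), 2) = Pow(Add(Mul(Add(9, -1), -3), Mul(-9, Pow(22, -1))), 2) = Pow(Add(Mul(8, -3), Mul(-9, Rational(1, 22))), 2) = Pow(Add(-24, Rational(-9, 22)), 2) = Pow(Rational(-537, 22), 2) = Rational(288369, 484)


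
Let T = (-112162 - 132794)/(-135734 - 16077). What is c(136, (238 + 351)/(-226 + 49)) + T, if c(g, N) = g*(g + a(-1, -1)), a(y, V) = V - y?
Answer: 2808141212/151811 ≈ 18498.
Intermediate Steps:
c(g, N) = g² (c(g, N) = g*(g + (-1 - 1*(-1))) = g*(g + (-1 + 1)) = g*(g + 0) = g*g = g²)
T = 244956/151811 (T = -244956/(-151811) = -244956*(-1/151811) = 244956/151811 ≈ 1.6136)
c(136, (238 + 351)/(-226 + 49)) + T = 136² + 244956/151811 = 18496 + 244956/151811 = 2808141212/151811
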